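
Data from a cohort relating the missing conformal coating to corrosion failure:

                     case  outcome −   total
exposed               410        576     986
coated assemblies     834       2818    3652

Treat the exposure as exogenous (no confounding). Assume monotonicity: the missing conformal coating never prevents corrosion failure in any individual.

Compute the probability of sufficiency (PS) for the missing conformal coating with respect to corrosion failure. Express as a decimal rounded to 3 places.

p₁ = P(outcome | exposed) = 410/986 = 0.41582
p₀ = P(outcome | unexposed) = 834/3652 = 0.22837
Under exogeneity and monotonicity, PS = (p₁ − p₀)/(1 − p₀).
PS = (0.41582 − 0.22837) / 0.77163 ≈ 0.2429

PS ≈ 0.243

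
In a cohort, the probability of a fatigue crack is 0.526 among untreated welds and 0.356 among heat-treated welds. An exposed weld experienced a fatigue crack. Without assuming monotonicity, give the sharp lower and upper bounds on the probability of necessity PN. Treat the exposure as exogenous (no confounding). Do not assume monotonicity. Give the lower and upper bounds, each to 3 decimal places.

0.323 ≤ PN ≤ 1.000

Let p₁ = 0.526, p₀ = 0.356.
Under exogeneity alone the bounds on PN are max{0,(p₁−p₀)/p₁} ≤ PN ≤ min{1,(1−p₀)/p₁}.
  lower = (p₁ − p₀)/p₁ = 0.17 / 0.526 ≈ 0.3232
  upper = min{1, (1 − p₀)/p₁} = 0.644 / 0.526 ≈ 1.2243 → capped at 1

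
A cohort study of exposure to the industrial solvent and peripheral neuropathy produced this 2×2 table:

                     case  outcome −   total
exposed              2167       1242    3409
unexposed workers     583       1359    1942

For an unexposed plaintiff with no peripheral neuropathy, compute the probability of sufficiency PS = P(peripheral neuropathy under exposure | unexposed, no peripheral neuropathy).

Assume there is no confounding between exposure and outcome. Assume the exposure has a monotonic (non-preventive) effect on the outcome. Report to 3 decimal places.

PS ≈ 0.479

p₁ = P(outcome | exposed) = 2167/3409 = 0.63567
p₀ = P(outcome | unexposed) = 583/1942 = 0.30021
Under exogeneity and monotonicity, PS = (p₁ − p₀) / (1 − p₀).
PS = (0.63567 − 0.30021) / (1 − 0.30021) = 0.33546 / 0.69979 ≈ 0.4794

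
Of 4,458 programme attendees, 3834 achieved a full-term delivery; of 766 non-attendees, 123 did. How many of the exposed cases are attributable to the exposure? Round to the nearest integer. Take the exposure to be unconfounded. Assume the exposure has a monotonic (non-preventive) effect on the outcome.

about 3118 cases

p₁ = P(outcome | exposed) = 3834/4458 = 0.86003
p₀ = P(outcome | unexposed) = 123/766 = 0.16057
PN = (p₁ − p₀)/p₁ = (0.86003 − 0.16057) / 0.86003 ≈ 0.81329.
Attributable cases ≈ PN × (exposed cases) = 0.81329 × 3834 ≈ 3118.16.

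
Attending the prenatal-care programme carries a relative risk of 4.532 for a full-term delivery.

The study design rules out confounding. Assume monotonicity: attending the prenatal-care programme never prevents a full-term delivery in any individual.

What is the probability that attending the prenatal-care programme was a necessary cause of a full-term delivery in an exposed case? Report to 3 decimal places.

Under exogeneity and monotonicity, PN = (RR − 1) / RR = 1 − 1/RR.
PN = (4.532 − 1) / 4.532 = 3.532 / 4.532 ≈ 0.7793

PN ≈ 0.779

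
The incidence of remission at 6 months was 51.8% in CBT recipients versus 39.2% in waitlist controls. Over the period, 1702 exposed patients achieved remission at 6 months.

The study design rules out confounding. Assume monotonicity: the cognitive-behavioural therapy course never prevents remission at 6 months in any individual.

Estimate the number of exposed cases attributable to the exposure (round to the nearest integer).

about 414 cases

p₁ = 0.518, p₀ = 0.392.
PN = (p₁ − p₀)/p₁ = (0.518 − 0.392) / 0.518 ≈ 0.24324.
Attributable cases ≈ PN × (exposed cases) = 0.24324 × 1702 ≈ 414.00.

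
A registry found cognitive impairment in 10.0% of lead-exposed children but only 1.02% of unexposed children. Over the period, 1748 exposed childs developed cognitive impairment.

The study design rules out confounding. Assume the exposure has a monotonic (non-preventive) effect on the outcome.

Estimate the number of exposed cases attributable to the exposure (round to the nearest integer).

about 1570 cases

p₁ = 0.1, p₀ = 0.0102.
PN = (p₁ − p₀)/p₁ = (0.1 − 0.0102) / 0.1 ≈ 0.89800.
Attributable cases ≈ PN × (exposed cases) = 0.89800 × 1748 ≈ 1569.70.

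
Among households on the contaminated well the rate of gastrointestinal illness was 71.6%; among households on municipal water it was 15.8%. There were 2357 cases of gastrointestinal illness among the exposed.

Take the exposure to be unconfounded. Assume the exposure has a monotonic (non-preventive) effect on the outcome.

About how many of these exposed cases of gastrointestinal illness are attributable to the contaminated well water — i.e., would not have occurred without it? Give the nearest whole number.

about 1837 cases

p₁ = 0.716, p₀ = 0.158.
PN = (p₁ − p₀)/p₁ = (0.716 − 0.158) / 0.716 ≈ 0.77933.
Attributable cases ≈ PN × (exposed cases) = 0.77933 × 2357 ≈ 1836.88.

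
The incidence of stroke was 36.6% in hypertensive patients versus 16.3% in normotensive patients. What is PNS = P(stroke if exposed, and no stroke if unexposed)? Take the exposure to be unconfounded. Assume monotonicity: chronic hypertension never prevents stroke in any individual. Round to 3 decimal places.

p₁ = 0.366, p₀ = 0.163.
Under exogeneity and monotonicity, PNS = p₁ − p₀.
PNS = 0.366 − 0.163 = 0.203

PNS ≈ 0.203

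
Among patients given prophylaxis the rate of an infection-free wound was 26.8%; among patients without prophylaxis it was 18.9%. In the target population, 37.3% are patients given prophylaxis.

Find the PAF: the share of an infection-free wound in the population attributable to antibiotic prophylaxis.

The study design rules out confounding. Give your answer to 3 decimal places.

PAF ≈ 0.135

p₁ = 0.268, p₀ = 0.189.
Overall risk P(Y=1) = π·p₁ + (1−π)·p₀ = 0.373×0.268 + 0.627×0.189 = 0.21847.
Under exogeneity, PAF = [P(Y=1) − p₀] / P(Y=1).
PAF = (0.21847 − 0.189) / 0.21847 ≈ 0.1349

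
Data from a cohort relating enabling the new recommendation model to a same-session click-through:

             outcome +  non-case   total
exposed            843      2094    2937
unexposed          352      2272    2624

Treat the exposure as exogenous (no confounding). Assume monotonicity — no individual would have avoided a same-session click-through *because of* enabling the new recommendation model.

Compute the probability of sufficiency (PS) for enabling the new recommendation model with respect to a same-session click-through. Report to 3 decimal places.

p₁ = P(outcome | exposed) = 843/2937 = 0.28703
p₀ = P(outcome | unexposed) = 352/2624 = 0.13415
Under exogeneity and monotonicity, PS = (p₁ − p₀)/(1 − p₀).
PS = (0.28703 − 0.13415) / 0.86585 ≈ 0.1766

PS ≈ 0.177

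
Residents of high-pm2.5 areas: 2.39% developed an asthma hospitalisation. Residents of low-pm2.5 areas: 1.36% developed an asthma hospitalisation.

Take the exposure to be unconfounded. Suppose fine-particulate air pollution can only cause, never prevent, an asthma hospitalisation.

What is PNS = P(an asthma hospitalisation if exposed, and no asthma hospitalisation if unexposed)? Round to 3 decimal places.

p₁ = 0.0239, p₀ = 0.0136.
Under exogeneity and monotonicity, PNS = p₁ − p₀.
PNS = 0.0239 − 0.0136 = 0.0103

PNS ≈ 0.010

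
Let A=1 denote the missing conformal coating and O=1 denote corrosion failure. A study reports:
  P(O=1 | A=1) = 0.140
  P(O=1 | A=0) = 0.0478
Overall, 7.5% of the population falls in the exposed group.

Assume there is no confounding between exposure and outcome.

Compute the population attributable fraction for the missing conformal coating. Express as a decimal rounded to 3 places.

PAF ≈ 0.126

Let p₁ = 0.14, p₀ = 0.0478.
Overall risk P(Y=1) = π·p₁ + (1−π)·p₀ = 0.075×0.14 + 0.925×0.0478 = 0.054715.
Under exogeneity, PAF = [P(Y=1) − p₀] / P(Y=1).
PAF = (0.054715 − 0.0478) / 0.054715 ≈ 0.1264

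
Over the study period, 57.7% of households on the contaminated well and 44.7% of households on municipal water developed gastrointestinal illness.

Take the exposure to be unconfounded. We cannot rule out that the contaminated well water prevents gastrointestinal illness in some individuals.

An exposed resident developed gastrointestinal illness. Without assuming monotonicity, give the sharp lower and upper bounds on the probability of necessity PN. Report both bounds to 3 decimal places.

0.225 ≤ PN ≤ 0.958

p₁ = 0.577, p₀ = 0.447.
Under exogeneity alone the bounds on PN are max{0,(p₁−p₀)/p₁} ≤ PN ≤ min{1,(1−p₀)/p₁}.
  lower = (p₁ − p₀)/p₁ = 0.13 / 0.577 ≈ 0.2253
  upper = min{1, (1 − p₀)/p₁} = 0.553 / 0.577 ≈ 0.9584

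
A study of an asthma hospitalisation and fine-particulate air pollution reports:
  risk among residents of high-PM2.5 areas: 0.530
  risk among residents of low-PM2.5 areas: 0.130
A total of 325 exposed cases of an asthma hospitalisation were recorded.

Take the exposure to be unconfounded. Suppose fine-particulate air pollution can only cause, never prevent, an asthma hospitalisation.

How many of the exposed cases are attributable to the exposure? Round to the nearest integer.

Let p₁ = 0.53, p₀ = 0.13.
PN = (p₁ − p₀)/p₁ = (0.53 − 0.13) / 0.53 ≈ 0.75472.
Attributable cases ≈ PN × (exposed cases) = 0.75472 × 325 ≈ 245.28.

about 245 cases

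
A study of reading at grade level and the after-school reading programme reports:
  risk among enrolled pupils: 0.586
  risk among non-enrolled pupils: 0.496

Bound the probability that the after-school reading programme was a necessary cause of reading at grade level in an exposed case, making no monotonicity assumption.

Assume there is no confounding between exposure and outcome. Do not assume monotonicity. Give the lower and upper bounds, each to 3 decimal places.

0.154 ≤ PN ≤ 0.860

Let p₁ = 0.586, p₀ = 0.496.
Under exogeneity alone the bounds on PN are max{0,(p₁−p₀)/p₁} ≤ PN ≤ min{1,(1−p₀)/p₁}.
  lower = (p₁ − p₀)/p₁ = 0.09 / 0.586 ≈ 0.1536
  upper = min{1, (1 − p₀)/p₁} = 0.504 / 0.586 ≈ 0.8601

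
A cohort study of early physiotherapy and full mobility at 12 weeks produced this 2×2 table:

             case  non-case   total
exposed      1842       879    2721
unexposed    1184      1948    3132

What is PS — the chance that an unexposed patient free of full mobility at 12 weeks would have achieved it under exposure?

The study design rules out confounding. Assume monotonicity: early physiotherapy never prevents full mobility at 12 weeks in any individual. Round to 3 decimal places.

PS ≈ 0.481

p₁ = P(outcome | exposed) = 1842/2721 = 0.67696
p₀ = P(outcome | unexposed) = 1184/3132 = 0.37803
Under exogeneity and monotonicity, PS = (p₁ − p₀)/(1 − p₀).
PS = (0.67696 − 0.37803) / 0.62197 ≈ 0.4806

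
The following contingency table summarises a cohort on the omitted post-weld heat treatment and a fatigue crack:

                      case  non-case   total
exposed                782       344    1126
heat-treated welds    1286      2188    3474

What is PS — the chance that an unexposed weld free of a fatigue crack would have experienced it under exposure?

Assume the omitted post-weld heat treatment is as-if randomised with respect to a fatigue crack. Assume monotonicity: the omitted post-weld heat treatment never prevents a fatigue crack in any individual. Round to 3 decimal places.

PS ≈ 0.515

p₁ = P(outcome | exposed) = 782/1126 = 0.69449
p₀ = P(outcome | unexposed) = 1286/3474 = 0.37018
Under exogeneity and monotonicity, PS = (p₁ − p₀)/(1 − p₀).
PS = (0.69449 − 0.37018) / 0.62982 ≈ 0.5149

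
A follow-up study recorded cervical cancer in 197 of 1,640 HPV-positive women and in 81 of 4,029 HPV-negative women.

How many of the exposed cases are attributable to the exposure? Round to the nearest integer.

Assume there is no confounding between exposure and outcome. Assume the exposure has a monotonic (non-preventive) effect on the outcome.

p₁ = P(outcome | exposed) = 197/1640 = 0.12012
p₀ = P(outcome | unexposed) = 81/4029 = 0.020104
PN = (p₁ − p₀)/p₁ = (0.12012 − 0.020104) / 0.12012 ≈ 0.83263.
Attributable cases ≈ PN × (exposed cases) = 0.83263 × 197 ≈ 164.03.

about 164 cases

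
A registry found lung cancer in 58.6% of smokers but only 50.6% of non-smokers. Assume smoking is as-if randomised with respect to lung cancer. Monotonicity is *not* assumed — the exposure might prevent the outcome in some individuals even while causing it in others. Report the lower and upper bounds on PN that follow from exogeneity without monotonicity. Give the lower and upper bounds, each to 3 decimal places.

0.137 ≤ PN ≤ 0.843

p₁ = 0.586, p₀ = 0.506.
Under exogeneity alone the bounds on PN are max{0,(p₁−p₀)/p₁} ≤ PN ≤ min{1,(1−p₀)/p₁}.
  lower = (p₁ − p₀)/p₁ = 0.08 / 0.586 ≈ 0.1365
  upper = min{1, (1 − p₀)/p₁} = 0.494 / 0.586 ≈ 0.8430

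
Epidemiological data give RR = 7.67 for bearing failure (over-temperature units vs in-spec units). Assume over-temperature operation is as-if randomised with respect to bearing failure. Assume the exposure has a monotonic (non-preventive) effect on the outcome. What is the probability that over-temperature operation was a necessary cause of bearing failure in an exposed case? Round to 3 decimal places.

Under exogeneity and monotonicity, PN = (RR − 1) / RR = 1 − 1/RR.
PN = (7.67 − 1) / 7.67 = 6.67 / 7.67 ≈ 0.8696

PN ≈ 0.870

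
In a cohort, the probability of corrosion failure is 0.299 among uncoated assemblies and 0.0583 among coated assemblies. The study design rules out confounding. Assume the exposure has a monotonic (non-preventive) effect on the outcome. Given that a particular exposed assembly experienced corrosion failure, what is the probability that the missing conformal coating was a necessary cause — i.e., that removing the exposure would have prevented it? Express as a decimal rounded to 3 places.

PN ≈ 0.805

Let p₁ = 0.299, p₀ = 0.0583.
Under exogeneity and monotonicity, PN = (p₁ − p₀) / p₁.
PN = (0.299 − 0.0583) / 0.299 = 0.2407 / 0.299 ≈ 0.8050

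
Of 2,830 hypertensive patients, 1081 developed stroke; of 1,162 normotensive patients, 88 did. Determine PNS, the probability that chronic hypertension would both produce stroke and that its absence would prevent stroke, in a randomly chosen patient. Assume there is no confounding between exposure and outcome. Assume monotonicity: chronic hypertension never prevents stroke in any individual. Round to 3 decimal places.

p₁ = P(outcome | exposed) = 1081/2830 = 0.38198
p₀ = P(outcome | unexposed) = 88/1162 = 0.075731
Under exogeneity and monotonicity, PNS = p₁ − p₀.
PNS = 0.38198 − 0.075731 = 0.30625

PNS ≈ 0.306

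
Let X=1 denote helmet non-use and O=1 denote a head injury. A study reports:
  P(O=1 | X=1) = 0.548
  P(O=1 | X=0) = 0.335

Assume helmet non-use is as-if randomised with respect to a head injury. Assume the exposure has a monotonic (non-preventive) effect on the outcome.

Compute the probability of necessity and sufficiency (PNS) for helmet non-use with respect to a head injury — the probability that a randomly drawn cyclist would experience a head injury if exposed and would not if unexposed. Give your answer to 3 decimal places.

PNS ≈ 0.213

Let p₁ = 0.548, p₀ = 0.335.
Under exogeneity and monotonicity, PNS = p₁ − p₀.
PNS = 0.548 − 0.335 = 0.213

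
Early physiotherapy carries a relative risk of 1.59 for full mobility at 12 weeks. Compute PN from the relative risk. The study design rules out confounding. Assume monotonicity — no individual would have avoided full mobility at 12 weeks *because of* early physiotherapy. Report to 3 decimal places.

PN ≈ 0.371

Under exogeneity and monotonicity, PN = (RR − 1) / RR = 1 − 1/RR.
PN = (1.59 − 1) / 1.59 = 0.59 / 1.59 ≈ 0.3711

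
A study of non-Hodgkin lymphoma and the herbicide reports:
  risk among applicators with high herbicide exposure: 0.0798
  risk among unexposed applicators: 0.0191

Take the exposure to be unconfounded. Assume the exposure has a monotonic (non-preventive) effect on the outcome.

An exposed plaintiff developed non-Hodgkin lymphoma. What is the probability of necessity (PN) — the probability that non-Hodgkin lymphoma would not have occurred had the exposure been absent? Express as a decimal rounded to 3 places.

Let p₁ = 0.0798, p₀ = 0.0191.
Under exogeneity and monotonicity, PN = (p₁ − p₀) / p₁.
PN = (0.0798 − 0.0191) / 0.0798 = 0.0607 / 0.0798 ≈ 0.7607

PN ≈ 0.761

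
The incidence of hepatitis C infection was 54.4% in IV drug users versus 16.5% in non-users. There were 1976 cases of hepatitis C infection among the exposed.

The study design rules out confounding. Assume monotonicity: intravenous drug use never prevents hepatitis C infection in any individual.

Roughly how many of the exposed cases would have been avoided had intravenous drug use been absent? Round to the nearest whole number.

p₁ = 0.544, p₀ = 0.165.
PN = (p₁ − p₀)/p₁ = (0.544 − 0.165) / 0.544 ≈ 0.69669.
Attributable cases ≈ PN × (exposed cases) = 0.69669 × 1976 ≈ 1376.66.

about 1377 cases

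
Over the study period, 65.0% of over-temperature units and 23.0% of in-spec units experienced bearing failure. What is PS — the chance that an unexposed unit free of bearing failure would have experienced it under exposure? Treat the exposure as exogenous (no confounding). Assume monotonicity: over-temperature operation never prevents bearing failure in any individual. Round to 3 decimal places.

p₁ = 0.65, p₀ = 0.23.
Under exogeneity and monotonicity, PS = (p₁ − p₀) / (1 − p₀).
PS = (0.65 − 0.23) / (1 − 0.23) = 0.42 / 0.77 ≈ 0.5455

PS ≈ 0.545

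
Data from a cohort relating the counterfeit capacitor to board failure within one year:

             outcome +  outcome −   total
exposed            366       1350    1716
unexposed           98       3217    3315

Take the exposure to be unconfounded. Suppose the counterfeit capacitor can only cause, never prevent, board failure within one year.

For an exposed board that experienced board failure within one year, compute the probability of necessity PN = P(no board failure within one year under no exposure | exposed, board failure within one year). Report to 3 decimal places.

PN ≈ 0.861

p₁ = P(outcome | exposed) = 366/1716 = 0.21329
p₀ = P(outcome | unexposed) = 98/3315 = 0.029563
Under exogeneity and monotonicity, PN = (p₁ − p₀) / p₁.
PN = (0.21329 − 0.029563) / 0.21329 = 0.18372 / 0.21329 ≈ 0.8614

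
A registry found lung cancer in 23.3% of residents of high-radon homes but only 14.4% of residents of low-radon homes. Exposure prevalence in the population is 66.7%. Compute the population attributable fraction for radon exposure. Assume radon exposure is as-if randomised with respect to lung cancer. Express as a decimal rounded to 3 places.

PAF ≈ 0.292

p₁ = 0.233, p₀ = 0.144.
Overall risk P(Y=1) = π·p₁ + (1−π)·p₀ = 0.667×0.233 + 0.333×0.144 = 0.20336.
Under exogeneity, PAF = [P(Y=1) − p₀] / P(Y=1).
PAF = (0.20336 − 0.144) / 0.20336 ≈ 0.2919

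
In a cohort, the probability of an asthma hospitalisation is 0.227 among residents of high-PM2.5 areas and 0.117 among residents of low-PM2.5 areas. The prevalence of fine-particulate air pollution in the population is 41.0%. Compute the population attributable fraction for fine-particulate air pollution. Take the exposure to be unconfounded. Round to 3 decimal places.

PAF ≈ 0.278

Let p₁ = 0.227, p₀ = 0.117.
Overall risk P(Y=1) = π·p₁ + (1−π)·p₀ = 0.41×0.227 + 0.59×0.117 = 0.1621.
Under exogeneity, PAF = [P(Y=1) − p₀] / P(Y=1).
PAF = (0.1621 − 0.117) / 0.1621 ≈ 0.2782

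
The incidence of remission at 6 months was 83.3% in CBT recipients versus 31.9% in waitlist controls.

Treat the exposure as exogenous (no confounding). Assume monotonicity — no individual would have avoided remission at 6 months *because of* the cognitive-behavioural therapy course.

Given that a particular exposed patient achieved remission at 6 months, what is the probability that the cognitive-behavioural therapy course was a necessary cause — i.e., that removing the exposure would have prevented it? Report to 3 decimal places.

p₁ = 0.833, p₀ = 0.319.
Under exogeneity and monotonicity, PN = (p₁ − p₀) / p₁.
PN = (0.833 − 0.319) / 0.833 = 0.514 / 0.833 ≈ 0.6170

PN ≈ 0.617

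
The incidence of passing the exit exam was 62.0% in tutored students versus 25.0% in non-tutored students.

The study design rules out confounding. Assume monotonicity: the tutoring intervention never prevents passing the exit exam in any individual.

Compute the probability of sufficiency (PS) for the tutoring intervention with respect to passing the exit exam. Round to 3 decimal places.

PS ≈ 0.493

p₁ = 0.62, p₀ = 0.25.
Under exogeneity and monotonicity, PS = (p₁ − p₀) / (1 − p₀).
PS = (0.62 − 0.25) / (1 − 0.25) = 0.37 / 0.75 ≈ 0.4933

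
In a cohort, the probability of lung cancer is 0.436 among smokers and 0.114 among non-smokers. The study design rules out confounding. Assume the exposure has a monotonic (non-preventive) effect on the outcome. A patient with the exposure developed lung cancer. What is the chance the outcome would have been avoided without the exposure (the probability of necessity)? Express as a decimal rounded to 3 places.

Let p₁ = 0.436, p₀ = 0.114.
Under exogeneity and monotonicity, PN = (p₁ − p₀) / p₁.
PN = (0.436 − 0.114) / 0.436 = 0.322 / 0.436 ≈ 0.7385

PN ≈ 0.739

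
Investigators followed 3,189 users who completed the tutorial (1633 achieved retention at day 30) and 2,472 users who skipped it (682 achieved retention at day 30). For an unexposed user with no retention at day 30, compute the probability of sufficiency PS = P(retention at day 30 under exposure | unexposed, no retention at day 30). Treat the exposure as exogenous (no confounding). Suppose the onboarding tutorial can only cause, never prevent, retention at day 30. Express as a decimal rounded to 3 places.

PS ≈ 0.326

p₁ = P(outcome | exposed) = 1633/3189 = 0.51207
p₀ = P(outcome | unexposed) = 682/2472 = 0.27589
Under exogeneity and monotonicity, PS = (p₁ − p₀) / (1 − p₀).
PS = (0.51207 − 0.27589) / (1 − 0.27589) = 0.23618 / 0.72411 ≈ 0.3262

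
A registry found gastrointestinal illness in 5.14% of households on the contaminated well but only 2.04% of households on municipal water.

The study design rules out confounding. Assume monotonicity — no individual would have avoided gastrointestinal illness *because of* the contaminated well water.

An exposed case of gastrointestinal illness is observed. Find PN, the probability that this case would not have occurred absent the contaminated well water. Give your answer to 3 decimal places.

p₁ = 0.0514, p₀ = 0.0204.
Under exogeneity and monotonicity, PN = (p₁ − p₀) / p₁.
PN = (0.0514 − 0.0204) / 0.0514 = 0.031 / 0.0514 ≈ 0.6031

PN ≈ 0.603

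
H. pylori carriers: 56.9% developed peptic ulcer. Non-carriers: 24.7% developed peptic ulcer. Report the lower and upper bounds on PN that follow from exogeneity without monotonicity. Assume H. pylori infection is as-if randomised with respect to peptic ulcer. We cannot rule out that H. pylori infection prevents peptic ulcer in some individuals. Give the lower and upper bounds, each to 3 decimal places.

0.566 ≤ PN ≤ 1.000

p₁ = 0.569, p₀ = 0.247.
Under exogeneity alone the bounds on PN are max{0,(p₁−p₀)/p₁} ≤ PN ≤ min{1,(1−p₀)/p₁}.
  lower = (p₁ − p₀)/p₁ = 0.322 / 0.569 ≈ 0.5659
  upper = min{1, (1 − p₀)/p₁} = 0.753 / 0.569 ≈ 1.3234 → capped at 1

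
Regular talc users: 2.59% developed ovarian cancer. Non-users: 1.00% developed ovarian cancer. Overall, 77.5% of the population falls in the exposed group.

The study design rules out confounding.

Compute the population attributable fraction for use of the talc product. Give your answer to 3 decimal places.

p₁ = 0.0259, p₀ = 0.01.
Overall risk P(Y=1) = π·p₁ + (1−π)·p₀ = 0.775×0.0259 + 0.225×0.01 = 0.022322.
Under exogeneity, PAF = [P(Y=1) − p₀] / P(Y=1).
PAF = (0.022322 − 0.01) / 0.022322 ≈ 0.5520

PAF ≈ 0.552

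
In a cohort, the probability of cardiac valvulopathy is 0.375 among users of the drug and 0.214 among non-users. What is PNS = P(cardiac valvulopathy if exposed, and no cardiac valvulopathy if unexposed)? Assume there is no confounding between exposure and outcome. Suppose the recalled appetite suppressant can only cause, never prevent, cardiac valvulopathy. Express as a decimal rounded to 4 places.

PNS ≈ 0.1610

Let p₁ = 0.375, p₀ = 0.214.
Under exogeneity and monotonicity, PNS = p₁ − p₀.
PNS = 0.375 − 0.214 = 0.161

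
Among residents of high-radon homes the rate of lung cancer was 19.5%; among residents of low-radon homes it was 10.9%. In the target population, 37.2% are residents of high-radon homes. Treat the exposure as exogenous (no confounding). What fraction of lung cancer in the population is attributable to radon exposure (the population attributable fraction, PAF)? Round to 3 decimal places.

PAF ≈ 0.227

p₁ = 0.195, p₀ = 0.109.
Overall risk P(Y=1) = π·p₁ + (1−π)·p₀ = 0.372×0.195 + 0.628×0.109 = 0.14099.
Under exogeneity, PAF = [P(Y=1) − p₀] / P(Y=1).
PAF = (0.14099 − 0.109) / 0.14099 ≈ 0.2269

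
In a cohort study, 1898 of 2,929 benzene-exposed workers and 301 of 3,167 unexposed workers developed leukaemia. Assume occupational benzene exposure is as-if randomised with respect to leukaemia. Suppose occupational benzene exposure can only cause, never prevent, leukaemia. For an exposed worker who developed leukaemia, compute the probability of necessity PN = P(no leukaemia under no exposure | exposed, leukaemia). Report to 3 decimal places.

p₁ = P(outcome | exposed) = 1898/2929 = 0.648
p₀ = P(outcome | unexposed) = 301/3167 = 0.095043
Under exogeneity and monotonicity, PN = (p₁ − p₀) / p₁.
PN = (0.648 − 0.095043) / 0.648 = 0.55296 / 0.648 ≈ 0.8533

PN ≈ 0.853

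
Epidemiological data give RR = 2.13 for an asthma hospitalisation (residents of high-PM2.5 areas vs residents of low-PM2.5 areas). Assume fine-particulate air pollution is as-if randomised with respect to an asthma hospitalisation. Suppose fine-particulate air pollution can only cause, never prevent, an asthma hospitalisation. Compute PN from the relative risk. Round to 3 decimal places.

PN ≈ 0.531

Under exogeneity and monotonicity, PN = (RR − 1) / RR = 1 − 1/RR.
PN = (2.13 − 1) / 2.13 = 1.13 / 2.13 ≈ 0.5305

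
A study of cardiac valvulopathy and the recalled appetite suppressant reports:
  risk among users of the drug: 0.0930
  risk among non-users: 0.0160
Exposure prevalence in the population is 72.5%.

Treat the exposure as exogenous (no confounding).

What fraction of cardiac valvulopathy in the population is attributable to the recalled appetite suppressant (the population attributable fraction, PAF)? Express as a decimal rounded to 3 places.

Let p₁ = 0.093, p₀ = 0.016.
Overall risk P(Y=1) = π·p₁ + (1−π)·p₀ = 0.725×0.093 + 0.275×0.016 = 0.071825.
Under exogeneity, PAF = [P(Y=1) − p₀] / P(Y=1).
PAF = (0.071825 − 0.016) / 0.071825 ≈ 0.7772

PAF ≈ 0.777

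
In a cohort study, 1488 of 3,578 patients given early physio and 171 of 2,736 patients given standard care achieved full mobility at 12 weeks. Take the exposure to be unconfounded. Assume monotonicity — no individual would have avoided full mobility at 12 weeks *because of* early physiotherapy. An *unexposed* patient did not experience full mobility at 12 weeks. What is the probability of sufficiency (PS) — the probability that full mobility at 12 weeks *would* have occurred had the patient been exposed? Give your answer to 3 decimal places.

PS ≈ 0.377

p₁ = P(outcome | exposed) = 1488/3578 = 0.41587
p₀ = P(outcome | unexposed) = 171/2736 = 0.0625
Under exogeneity and monotonicity, PS = (p₁ − p₀) / (1 − p₀).
PS = (0.41587 − 0.0625) / (1 − 0.0625) = 0.35337 / 0.9375 ≈ 0.3769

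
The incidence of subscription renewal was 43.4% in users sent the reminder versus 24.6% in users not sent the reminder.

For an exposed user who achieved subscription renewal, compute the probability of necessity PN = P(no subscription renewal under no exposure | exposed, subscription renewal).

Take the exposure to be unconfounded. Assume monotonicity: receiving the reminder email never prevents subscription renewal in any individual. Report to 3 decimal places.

p₁ = 0.434, p₀ = 0.246.
Under exogeneity and monotonicity, PN = (p₁ − p₀) / p₁.
PN = (0.434 − 0.246) / 0.434 = 0.188 / 0.434 ≈ 0.4332

PN ≈ 0.433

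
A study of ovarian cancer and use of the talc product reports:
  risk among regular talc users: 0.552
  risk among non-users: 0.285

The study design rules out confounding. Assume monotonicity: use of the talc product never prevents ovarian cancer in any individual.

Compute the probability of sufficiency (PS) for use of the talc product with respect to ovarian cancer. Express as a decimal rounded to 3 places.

Let p₁ = 0.552, p₀ = 0.285.
Under exogeneity and monotonicity, PS = (p₁ − p₀) / (1 − p₀).
PS = (0.552 − 0.285) / (1 − 0.285) = 0.267 / 0.715 ≈ 0.3734

PS ≈ 0.373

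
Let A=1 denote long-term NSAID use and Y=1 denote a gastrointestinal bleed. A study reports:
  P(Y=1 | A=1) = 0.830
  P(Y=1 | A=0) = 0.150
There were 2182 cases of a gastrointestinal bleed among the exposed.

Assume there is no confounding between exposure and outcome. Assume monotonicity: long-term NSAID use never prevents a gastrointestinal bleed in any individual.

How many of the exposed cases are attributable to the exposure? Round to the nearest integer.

about 1788 cases

Let p₁ = 0.83, p₀ = 0.15.
PN = (p₁ − p₀)/p₁ = (0.83 − 0.15) / 0.83 ≈ 0.81928.
Attributable cases ≈ PN × (exposed cases) = 0.81928 × 2182 ≈ 1787.66.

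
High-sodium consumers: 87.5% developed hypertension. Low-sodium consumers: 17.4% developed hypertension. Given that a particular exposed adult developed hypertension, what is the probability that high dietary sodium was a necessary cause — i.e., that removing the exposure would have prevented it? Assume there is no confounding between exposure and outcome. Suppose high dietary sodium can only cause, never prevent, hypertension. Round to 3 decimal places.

PN ≈ 0.801

p₁ = 0.875, p₀ = 0.174.
Under exogeneity and monotonicity, PN = (p₁ − p₀) / p₁.
PN = (0.875 − 0.174) / 0.875 = 0.701 / 0.875 ≈ 0.8011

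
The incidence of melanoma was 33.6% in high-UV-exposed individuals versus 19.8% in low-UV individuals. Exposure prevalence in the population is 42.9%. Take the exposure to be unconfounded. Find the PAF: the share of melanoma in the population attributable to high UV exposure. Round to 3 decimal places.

p₁ = 0.336, p₀ = 0.198.
Overall risk P(Y=1) = π·p₁ + (1−π)·p₀ = 0.429×0.336 + 0.571×0.198 = 0.2572.
Under exogeneity, PAF = [P(Y=1) − p₀] / P(Y=1).
PAF = (0.2572 − 0.198) / 0.2572 ≈ 0.2302

PAF ≈ 0.230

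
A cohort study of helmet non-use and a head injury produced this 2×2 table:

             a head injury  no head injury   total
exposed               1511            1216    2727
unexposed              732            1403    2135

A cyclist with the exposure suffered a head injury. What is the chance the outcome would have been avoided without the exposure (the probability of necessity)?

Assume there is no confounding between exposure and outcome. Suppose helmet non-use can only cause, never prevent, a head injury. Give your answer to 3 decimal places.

p₁ = P(outcome | exposed) = 1511/2727 = 0.55409
p₀ = P(outcome | unexposed) = 732/2135 = 0.34286
Under exogeneity and monotonicity, PN = (p₁ − p₀)/p₁.
PN = (0.55409 − 0.34286) / 0.55409 ≈ 0.3812

PN ≈ 0.381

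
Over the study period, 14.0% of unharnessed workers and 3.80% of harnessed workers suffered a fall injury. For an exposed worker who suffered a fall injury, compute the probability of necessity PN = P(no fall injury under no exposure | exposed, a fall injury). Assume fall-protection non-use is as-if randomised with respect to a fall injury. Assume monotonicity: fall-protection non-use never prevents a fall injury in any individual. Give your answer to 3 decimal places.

PN ≈ 0.729

p₁ = 0.14, p₀ = 0.038.
Under exogeneity and monotonicity, PN = (p₁ − p₀) / p₁.
PN = (0.14 − 0.038) / 0.14 = 0.102 / 0.14 ≈ 0.7286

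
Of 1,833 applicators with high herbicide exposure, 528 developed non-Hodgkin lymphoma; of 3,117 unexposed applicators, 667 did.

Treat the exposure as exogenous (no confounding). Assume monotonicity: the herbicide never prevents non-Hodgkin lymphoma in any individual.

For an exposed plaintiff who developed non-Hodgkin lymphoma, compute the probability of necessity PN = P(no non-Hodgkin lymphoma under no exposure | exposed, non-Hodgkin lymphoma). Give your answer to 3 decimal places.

PN ≈ 0.257

p₁ = P(outcome | exposed) = 528/1833 = 0.28805
p₀ = P(outcome | unexposed) = 667/3117 = 0.21399
Under exogeneity and monotonicity, PN = (p₁ − p₀) / p₁.
PN = (0.28805 − 0.21399) / 0.28805 = 0.074065 / 0.28805 ≈ 0.2571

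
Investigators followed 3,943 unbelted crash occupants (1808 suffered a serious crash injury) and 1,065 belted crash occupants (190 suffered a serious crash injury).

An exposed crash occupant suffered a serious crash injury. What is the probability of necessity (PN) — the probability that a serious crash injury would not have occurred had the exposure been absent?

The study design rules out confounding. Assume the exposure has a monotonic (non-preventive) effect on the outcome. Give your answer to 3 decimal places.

PN ≈ 0.611

p₁ = P(outcome | exposed) = 1808/3943 = 0.45853
p₀ = P(outcome | unexposed) = 190/1065 = 0.1784
Under exogeneity and monotonicity, PN = (p₁ − p₀) / p₁.
PN = (0.45853 − 0.1784) / 0.45853 = 0.28013 / 0.45853 ≈ 0.6109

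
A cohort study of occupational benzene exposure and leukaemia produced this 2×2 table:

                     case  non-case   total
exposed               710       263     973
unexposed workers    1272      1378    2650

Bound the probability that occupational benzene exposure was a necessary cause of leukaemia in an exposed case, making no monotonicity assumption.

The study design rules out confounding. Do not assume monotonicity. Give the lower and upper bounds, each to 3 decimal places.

0.342 ≤ PN ≤ 0.713

p₁ = P(outcome | exposed) = 710/973 = 0.7297
p₀ = P(outcome | unexposed) = 1272/2650 = 0.48
Under exogeneity alone the bounds on PN are max{0,(p₁−p₀)/p₁} ≤ PN ≤ min{1,(1−p₀)/p₁}.
  lower = (p₁ − p₀)/p₁ = 0.2497 / 0.7297 ≈ 0.3422
  upper = min{1, (1 − p₀)/p₁} = 0.52 / 0.7297 ≈ 0.7126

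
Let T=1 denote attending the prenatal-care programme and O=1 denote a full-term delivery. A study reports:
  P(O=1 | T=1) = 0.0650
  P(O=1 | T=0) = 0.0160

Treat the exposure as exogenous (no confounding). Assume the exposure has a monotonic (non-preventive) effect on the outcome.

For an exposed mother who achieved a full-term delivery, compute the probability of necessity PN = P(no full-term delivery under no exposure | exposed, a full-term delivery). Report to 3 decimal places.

PN ≈ 0.754

Let p₁ = 0.065, p₀ = 0.016.
Under exogeneity and monotonicity, PN = (p₁ − p₀) / p₁.
PN = (0.065 − 0.016) / 0.065 = 0.049 / 0.065 ≈ 0.7538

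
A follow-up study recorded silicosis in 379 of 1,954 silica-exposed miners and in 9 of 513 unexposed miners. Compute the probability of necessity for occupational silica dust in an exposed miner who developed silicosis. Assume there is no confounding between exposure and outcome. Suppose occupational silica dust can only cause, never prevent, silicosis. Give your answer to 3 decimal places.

p₁ = P(outcome | exposed) = 379/1954 = 0.19396
p₀ = P(outcome | unexposed) = 9/513 = 0.017544
Under exogeneity and monotonicity, PN = (p₁ − p₀) / p₁.
PN = (0.19396 − 0.017544) / 0.19396 = 0.17642 / 0.19396 ≈ 0.9095

PN ≈ 0.910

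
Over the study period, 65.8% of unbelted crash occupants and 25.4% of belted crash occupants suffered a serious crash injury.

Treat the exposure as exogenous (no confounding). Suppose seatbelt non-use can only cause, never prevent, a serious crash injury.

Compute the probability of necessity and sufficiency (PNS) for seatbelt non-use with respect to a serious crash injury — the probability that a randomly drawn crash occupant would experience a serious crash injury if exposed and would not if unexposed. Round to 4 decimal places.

p₁ = 0.658, p₀ = 0.254.
Under exogeneity and monotonicity, PNS = p₁ − p₀.
PNS = 0.658 − 0.254 = 0.404

PNS ≈ 0.4040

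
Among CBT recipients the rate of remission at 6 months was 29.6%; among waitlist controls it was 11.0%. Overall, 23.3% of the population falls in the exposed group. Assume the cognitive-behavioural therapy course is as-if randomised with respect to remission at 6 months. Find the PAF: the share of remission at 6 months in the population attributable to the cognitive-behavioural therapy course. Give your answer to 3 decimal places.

p₁ = 0.296, p₀ = 0.11.
Overall risk P(Y=1) = π·p₁ + (1−π)·p₀ = 0.233×0.296 + 0.767×0.11 = 0.15334.
Under exogeneity, PAF = [P(Y=1) − p₀] / P(Y=1).
PAF = (0.15334 − 0.11) / 0.15334 ≈ 0.2826

PAF ≈ 0.283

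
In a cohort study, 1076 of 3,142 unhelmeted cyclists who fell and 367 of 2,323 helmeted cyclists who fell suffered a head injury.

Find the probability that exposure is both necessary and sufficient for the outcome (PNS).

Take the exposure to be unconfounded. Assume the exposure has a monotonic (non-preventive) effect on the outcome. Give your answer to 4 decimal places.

p₁ = P(outcome | exposed) = 1076/3142 = 0.34246
p₀ = P(outcome | unexposed) = 367/2323 = 0.15799
Under exogeneity and monotonicity, PNS = p₁ − p₀.
PNS = 0.34246 − 0.15799 = 0.18447

PNS ≈ 0.1845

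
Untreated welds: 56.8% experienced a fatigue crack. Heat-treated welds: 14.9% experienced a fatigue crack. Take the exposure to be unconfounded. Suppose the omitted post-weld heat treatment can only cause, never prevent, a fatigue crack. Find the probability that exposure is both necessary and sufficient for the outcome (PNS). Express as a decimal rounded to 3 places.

PNS ≈ 0.419

p₁ = 0.568, p₀ = 0.149.
Under exogeneity and monotonicity, PNS = p₁ − p₀.
PNS = 0.568 − 0.149 = 0.419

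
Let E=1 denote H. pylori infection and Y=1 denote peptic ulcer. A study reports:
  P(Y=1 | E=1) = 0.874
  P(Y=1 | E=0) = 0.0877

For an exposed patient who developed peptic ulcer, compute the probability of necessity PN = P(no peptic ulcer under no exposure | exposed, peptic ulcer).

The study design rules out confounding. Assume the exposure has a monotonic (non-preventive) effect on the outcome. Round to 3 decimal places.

Let p₁ = 0.874, p₀ = 0.0877.
Under exogeneity and monotonicity, PN = (p₁ − p₀) / p₁.
PN = (0.874 − 0.0877) / 0.874 = 0.7863 / 0.874 ≈ 0.8997

PN ≈ 0.900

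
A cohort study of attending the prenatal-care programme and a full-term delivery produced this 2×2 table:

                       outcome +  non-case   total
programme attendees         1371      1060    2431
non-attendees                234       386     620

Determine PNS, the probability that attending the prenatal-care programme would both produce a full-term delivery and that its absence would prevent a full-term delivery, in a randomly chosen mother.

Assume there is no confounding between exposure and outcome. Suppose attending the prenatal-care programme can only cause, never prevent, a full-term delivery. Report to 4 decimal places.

PNS ≈ 0.1865

p₁ = P(outcome | exposed) = 1371/2431 = 0.56397
p₀ = P(outcome | unexposed) = 234/620 = 0.37742
Under exogeneity and monotonicity, PNS = p₁ − p₀.
PNS = 0.56397 − 0.37742 = 0.18655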